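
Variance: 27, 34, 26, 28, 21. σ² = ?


Mean = 27.2000
Squared deviations: 0.0400, 46.2400, 1.4400, 0.6400, 38.4400
Sum = 86.8000
Variance = 86.8000/5 = 17.3600

Variance = 17.3600


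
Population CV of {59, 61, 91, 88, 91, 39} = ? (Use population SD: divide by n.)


Mean = 71.5000
SD = 19.8137
CV = (19.8137/71.5000)*100 = 27.7115%

CV = 27.7115%


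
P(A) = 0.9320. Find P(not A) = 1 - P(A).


P(not A) = 1 - 0.9320 = 0.0680

P(not A) = 0.0680


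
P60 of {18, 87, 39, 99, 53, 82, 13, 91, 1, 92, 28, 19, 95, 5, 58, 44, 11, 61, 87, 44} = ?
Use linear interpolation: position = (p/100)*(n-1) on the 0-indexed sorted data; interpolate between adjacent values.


Sorted: 1, 5, 11, 13, 18, 19, 28, 39, 44, 44, 53, 58, 61, 82, 87, 87, 91, 92, 95, 99
n = 20
Index = 60/100 * 19 = 11.4000
Lower = data[11] = 58, Upper = data[12] = 61
P60 = 58 + 0.4000*(3) = 59.2000

P60 = 59.2000


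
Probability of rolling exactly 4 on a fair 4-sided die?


Favorable outcomes (roll = 4): 1
Total outcomes = 4
P = 1/4 = 0.2500

P = 0.2500


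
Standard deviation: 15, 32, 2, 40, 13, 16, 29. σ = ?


Mean = 21.0000
Variance = 147.4286
SD = sqrt(147.4286) = 12.1420

SD = 12.1420


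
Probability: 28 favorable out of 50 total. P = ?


P = 28/50 = 0.5600

P = 0.5600


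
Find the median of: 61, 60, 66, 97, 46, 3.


Sorted: 3, 46, 60, 61, 66, 97
n = 6 (even)
Middle values: 60 and 61
Median = (60+61)/2 = 60.5000

Median = 60.5000


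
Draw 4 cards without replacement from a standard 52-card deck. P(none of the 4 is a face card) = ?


P(no face cards) = (40/52) × (39/51) × (38/50) × (37/49)
= 0.3376

P = 0.3376


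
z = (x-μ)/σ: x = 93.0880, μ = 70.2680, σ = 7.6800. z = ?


z = (93.0880 - 70.2680)/7.6800
= 22.8200/7.6800
= 2.9714

z = 2.9714


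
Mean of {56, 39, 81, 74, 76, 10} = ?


Sum = 56 + 39 + 81 + 74 + 76 + 10 = 336
n = 6
Mean = 336/6 = 56.0000

Mean = 56.0000


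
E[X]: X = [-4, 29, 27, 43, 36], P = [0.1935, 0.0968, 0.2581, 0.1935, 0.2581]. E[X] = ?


E[X] = -4*0.1935 + 29*0.0968 + 27*0.2581 + 43*0.1935 + 36*0.2581
= -0.7740 + 2.8072 + 6.9687 + 8.3205 + 9.2916
= 26.6140

E[X] = 26.6140


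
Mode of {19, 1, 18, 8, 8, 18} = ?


Frequencies: 1:1, 8:2, 18:2, 19:1
Max frequency = 2
Mode = 8, 18

Mode = 8, 18


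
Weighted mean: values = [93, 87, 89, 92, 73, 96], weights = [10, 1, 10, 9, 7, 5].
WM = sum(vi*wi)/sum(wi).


Numerator = 93*10 + 87*1 + 89*10 + 92*9 + 73*7 + 96*5 = 3726
Denominator = 10 + 1 + 10 + 9 + 7 + 5 = 42
WM = 3726/42 = 88.7143

WM = 88.7143


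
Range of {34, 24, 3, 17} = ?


Max = 34, Min = 3
Range = 34 - 3 = 31

Range = 31


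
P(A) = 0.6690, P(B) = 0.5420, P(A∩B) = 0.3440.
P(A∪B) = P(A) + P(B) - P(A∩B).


P(A∪B) = 0.6690 + 0.5420 - 0.3440
= 1.2110 - 0.3440
= 0.8670

P(A∪B) = 0.8670


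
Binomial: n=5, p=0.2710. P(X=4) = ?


C(5,4) = 5
p^4 = 0.005394
(1-p)^1 = 0.729000
P = 5 * 0.005394 * 0.729000 = 0.0197

P(X=4) = 0.0197


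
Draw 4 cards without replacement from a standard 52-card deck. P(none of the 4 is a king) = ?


P(no kings) = (48/52) × (47/51) × (46/50) × (45/49)
= 0.7187

P = 0.7187


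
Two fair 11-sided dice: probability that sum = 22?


Total outcomes = 11×11 = 121
Favorable (sum = 22): 1
P = 1/121 = 0.0083

P = 0.0083


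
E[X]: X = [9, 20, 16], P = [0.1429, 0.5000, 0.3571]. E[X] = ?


E[X] = 9*0.1429 + 20*0.5000 + 16*0.3571
= 1.2861 + 10.0000 + 5.7136
= 16.9997

E[X] = 16.9997


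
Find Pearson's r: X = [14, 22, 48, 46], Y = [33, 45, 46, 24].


Mean X = 32.5000, Mean Y = 37.0000
SD X = 14.790199, SD Y = 9.082951
Cov = -11.500000
r = -11.500000/(14.790199*9.082951) = -0.0856

r = -0.0856


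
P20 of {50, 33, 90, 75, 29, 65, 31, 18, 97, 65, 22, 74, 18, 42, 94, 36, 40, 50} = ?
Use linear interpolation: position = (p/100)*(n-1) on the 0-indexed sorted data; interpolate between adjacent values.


Sorted: 18, 18, 22, 29, 31, 33, 36, 40, 42, 50, 50, 65, 65, 74, 75, 90, 94, 97
n = 18
Index = 20/100 * 17 = 3.4000
Lower = data[3] = 29, Upper = data[4] = 31
P20 = 29 + 0.4000*(2) = 29.8000

P20 = 29.8000


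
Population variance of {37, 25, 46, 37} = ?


Mean = 36.2500
Squared deviations: 0.5625, 126.5625, 95.0625, 0.5625
Sum = 222.7500
Variance = 222.7500/4 = 55.6875

Variance = 55.6875


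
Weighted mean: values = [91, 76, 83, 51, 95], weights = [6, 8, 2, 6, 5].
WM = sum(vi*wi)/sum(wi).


Numerator = 91*6 + 76*8 + 83*2 + 51*6 + 95*5 = 2101
Denominator = 6 + 8 + 2 + 6 + 5 = 27
WM = 2101/27 = 77.8148

WM = 77.8148


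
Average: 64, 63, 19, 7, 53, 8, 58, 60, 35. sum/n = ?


Sum = 64 + 63 + 19 + 7 + 53 + 8 + 58 + 60 + 35 = 367
n = 9
Mean = 367/9 = 40.7778

Mean = 40.7778


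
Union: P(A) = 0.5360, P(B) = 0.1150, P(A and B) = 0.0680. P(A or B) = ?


P(A∪B) = 0.5360 + 0.1150 - 0.0680
= 0.6510 - 0.0680
= 0.5830

P(A∪B) = 0.5830


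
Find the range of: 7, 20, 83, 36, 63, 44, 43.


Max = 83, Min = 7
Range = 83 - 7 = 76

Range = 76


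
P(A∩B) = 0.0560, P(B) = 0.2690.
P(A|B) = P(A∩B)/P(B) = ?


P(A|B) = 0.0560/0.2690 = 0.2082

P(A|B) = 0.2082


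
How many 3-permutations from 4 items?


P(4,3) = 4!/1!
= 24/1
= 24

P(4,3) = 24


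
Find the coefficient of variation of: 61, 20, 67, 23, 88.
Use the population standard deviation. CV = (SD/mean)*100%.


Mean = 51.8000
SD = 26.3317
CV = (26.3317/51.8000)*100 = 50.8335%

CV = 50.8335%


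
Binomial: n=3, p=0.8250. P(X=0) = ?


C(3,0) = 1
p^0 = 1.000000
(1-p)^3 = 0.005359
P = 1 * 1.000000 * 0.005359 = 0.0054

P(X=0) = 0.0054


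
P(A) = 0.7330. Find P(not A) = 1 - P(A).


P(not A) = 1 - 0.7330 = 0.2670

P(not A) = 0.2670


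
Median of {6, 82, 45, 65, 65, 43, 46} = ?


Sorted: 6, 43, 45, 46, 65, 65, 82
n = 7 (odd)
Middle value = 46

Median = 46


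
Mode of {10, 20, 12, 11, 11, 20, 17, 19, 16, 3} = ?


Frequencies: 3:1, 10:1, 11:2, 12:1, 16:1, 17:1, 19:1, 20:2
Max frequency = 2
Mode = 11, 20

Mode = 11, 20


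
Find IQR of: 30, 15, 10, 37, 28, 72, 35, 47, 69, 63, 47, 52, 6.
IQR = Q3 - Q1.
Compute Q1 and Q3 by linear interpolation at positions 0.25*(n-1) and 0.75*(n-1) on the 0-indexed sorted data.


Sorted: 6, 10, 15, 28, 30, 35, 37, 47, 47, 52, 63, 69, 72
Q1 (25th %ile) = 28.0000
Q3 (75th %ile) = 52.0000
IQR = 52.0000 - 28.0000 = 24.0000

IQR = 24.0000


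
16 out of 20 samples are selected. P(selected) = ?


P = 16/20 = 0.8000

P = 0.8000


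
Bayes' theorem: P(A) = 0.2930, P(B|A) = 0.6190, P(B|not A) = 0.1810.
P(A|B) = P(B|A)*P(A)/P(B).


P(B) = P(B|A)*P(A) + P(B|A')*P(A')
= 0.6190*0.2930 + 0.1810*0.7070
= 0.181367 + 0.127967 = 0.309334
P(A|B) = 0.181367/0.309334 = 0.5863

P(A|B) = 0.5863


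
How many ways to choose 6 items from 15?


C(15,6) = 15!/(6! × 9!)
= 1307674368000/(720 × 362880)
= 5005

C(15,6) = 5005


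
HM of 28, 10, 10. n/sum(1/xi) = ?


Sum of reciprocals = 1/28 + 1/10 + 1/10 = 0.235714
HM = 3/0.235714 = 12.7273

HM = 12.7273


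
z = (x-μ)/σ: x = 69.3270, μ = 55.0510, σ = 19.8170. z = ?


z = (69.3270 - 55.0510)/19.8170
= 14.2760/19.8170
= 0.7204

z = 0.7204


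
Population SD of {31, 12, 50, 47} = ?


Mean = 35.0000
Variance = 228.5000
SD = sqrt(228.5000) = 15.1162

SD = 15.1162


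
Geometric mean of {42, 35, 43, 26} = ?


Product = 42 × 35 × 43 × 26 = 1643460
GM = 1643460^(1/4) = 35.8047

GM = 35.8047


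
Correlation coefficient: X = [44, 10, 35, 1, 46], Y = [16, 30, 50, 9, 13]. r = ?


Mean X = 27.2000, Mean Y = 23.6000
SD X = 18.323755, SD Y = 14.974645
Cov = 30.280000
r = 30.280000/(18.323755*14.974645) = 0.1104

r = 0.1104


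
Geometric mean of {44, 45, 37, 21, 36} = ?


Product = 44 × 45 × 37 × 21 × 36 = 55384560
GM = 55384560^(1/5) = 35.3735

GM = 35.3735


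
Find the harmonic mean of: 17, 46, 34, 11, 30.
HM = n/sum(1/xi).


Sum of reciprocals = 1/17 + 1/46 + 1/34 + 1/11 + 1/30 = 0.234217
HM = 5/0.234217 = 21.3477

HM = 21.3477


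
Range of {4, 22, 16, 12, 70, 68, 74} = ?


Max = 74, Min = 4
Range = 74 - 4 = 70

Range = 70


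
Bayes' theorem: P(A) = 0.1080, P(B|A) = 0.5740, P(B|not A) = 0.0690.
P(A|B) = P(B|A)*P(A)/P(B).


P(B) = P(B|A)*P(A) + P(B|A')*P(A')
= 0.5740*0.1080 + 0.0690*0.8920
= 0.061992 + 0.061548 = 0.123540
P(A|B) = 0.061992/0.123540 = 0.5018

P(A|B) = 0.5018


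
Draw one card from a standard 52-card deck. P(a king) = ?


4 kings in 52 cards
P = 4/52 = 0.0769

P = 0.0769


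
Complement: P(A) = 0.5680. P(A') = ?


P(not A) = 1 - 0.5680 = 0.4320

P(not A) = 0.4320


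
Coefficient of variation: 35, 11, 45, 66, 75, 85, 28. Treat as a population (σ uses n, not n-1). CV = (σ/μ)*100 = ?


Mean = 49.2857
SD = 24.9497
CV = (24.9497/49.2857)*100 = 50.6227%

CV = 50.6227%


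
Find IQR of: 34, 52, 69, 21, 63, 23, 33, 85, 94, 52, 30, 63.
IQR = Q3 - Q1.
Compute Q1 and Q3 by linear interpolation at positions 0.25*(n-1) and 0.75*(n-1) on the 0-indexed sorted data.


Sorted: 21, 23, 30, 33, 34, 52, 52, 63, 63, 69, 85, 94
Q1 (25th %ile) = 32.2500
Q3 (75th %ile) = 64.5000
IQR = 64.5000 - 32.2500 = 32.2500

IQR = 32.2500


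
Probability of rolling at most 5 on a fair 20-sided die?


Favorable outcomes (roll ≤ 5): 5
Total outcomes = 20
P = 5/20 = 0.2500

P = 0.2500


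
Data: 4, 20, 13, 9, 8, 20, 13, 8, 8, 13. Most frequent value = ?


Frequencies: 4:1, 8:3, 9:1, 13:3, 20:2
Max frequency = 3
Mode = 8, 13

Mode = 8, 13


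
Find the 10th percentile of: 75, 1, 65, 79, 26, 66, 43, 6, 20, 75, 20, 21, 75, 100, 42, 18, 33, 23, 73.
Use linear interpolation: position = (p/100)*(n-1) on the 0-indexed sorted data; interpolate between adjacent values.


Sorted: 1, 6, 18, 20, 20, 21, 23, 26, 33, 42, 43, 65, 66, 73, 75, 75, 75, 79, 100
n = 19
Index = 10/100 * 18 = 1.8000
Lower = data[1] = 6, Upper = data[2] = 18
P10 = 6 + 0.8000*(12) = 15.6000

P10 = 15.6000


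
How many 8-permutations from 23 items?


P(23,8) = 23!/15!
= 25852016738884976640000/1307674368000
= 19769460480

P(23,8) = 19769460480


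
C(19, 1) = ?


C(19,1) = 19!/(1! × 18!)
= 121645100408832000/(1 × 6402373705728000)
= 19

C(19,1) = 19


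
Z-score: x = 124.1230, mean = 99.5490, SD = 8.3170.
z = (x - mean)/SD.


z = (124.1230 - 99.5490)/8.3170
= 24.5740/8.3170
= 2.9547

z = 2.9547


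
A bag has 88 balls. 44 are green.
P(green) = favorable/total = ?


P = 44/88 = 0.5000

P = 0.5000


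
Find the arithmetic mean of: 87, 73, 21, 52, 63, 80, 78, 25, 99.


Sum = 87 + 73 + 21 + 52 + 63 + 80 + 78 + 25 + 99 = 578
n = 9
Mean = 578/9 = 64.2222

Mean = 64.2222


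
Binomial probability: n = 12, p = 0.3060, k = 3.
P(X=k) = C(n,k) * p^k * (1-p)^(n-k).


C(12,3) = 220
p^3 = 0.028653
(1-p)^9 = 0.037345
P = 220 * 0.028653 * 0.037345 = 0.2354

P(X=3) = 0.2354


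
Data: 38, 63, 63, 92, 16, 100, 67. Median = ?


Sorted: 16, 38, 63, 63, 67, 92, 100
n = 7 (odd)
Middle value = 63

Median = 63


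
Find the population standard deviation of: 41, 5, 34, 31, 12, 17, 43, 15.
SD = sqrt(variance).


Mean = 24.7500
Variance = 178.6875
SD = sqrt(178.6875) = 13.3674

SD = 13.3674


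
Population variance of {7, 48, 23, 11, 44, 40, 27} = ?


Mean = 28.5714
Squared deviations: 465.3265, 377.4694, 31.0408, 308.7551, 238.0408, 130.6122, 2.4694
Sum = 1553.7143
Variance = 1553.7143/7 = 221.9592

Variance = 221.9592


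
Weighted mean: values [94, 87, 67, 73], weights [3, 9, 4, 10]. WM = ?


Numerator = 94*3 + 87*9 + 67*4 + 73*10 = 2063
Denominator = 3 + 9 + 4 + 10 = 26
WM = 2063/26 = 79.3462

WM = 79.3462


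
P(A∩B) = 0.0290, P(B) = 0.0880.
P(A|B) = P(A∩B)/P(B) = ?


P(A|B) = 0.0290/0.0880 = 0.3295

P(A|B) = 0.3295


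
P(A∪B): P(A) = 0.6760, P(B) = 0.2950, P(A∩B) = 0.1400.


P(A∪B) = 0.6760 + 0.2950 - 0.1400
= 0.9710 - 0.1400
= 0.8310

P(A∪B) = 0.8310


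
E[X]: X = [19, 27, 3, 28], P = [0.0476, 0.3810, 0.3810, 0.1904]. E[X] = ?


E[X] = 19*0.0476 + 27*0.3810 + 3*0.3810 + 28*0.1904
= 0.9044 + 10.2870 + 1.1430 + 5.3312
= 17.6656

E[X] = 17.6656


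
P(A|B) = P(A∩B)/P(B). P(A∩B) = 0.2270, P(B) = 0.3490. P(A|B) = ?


P(A|B) = 0.2270/0.3490 = 0.6504

P(A|B) = 0.6504


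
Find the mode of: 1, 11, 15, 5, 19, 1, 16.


Frequencies: 1:2, 5:1, 11:1, 15:1, 16:1, 19:1
Max frequency = 2
Mode = 1

Mode = 1


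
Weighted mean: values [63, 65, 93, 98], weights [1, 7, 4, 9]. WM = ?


Numerator = 63*1 + 65*7 + 93*4 + 98*9 = 1772
Denominator = 1 + 7 + 4 + 9 = 21
WM = 1772/21 = 84.3810

WM = 84.3810


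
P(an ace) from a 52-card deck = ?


4 aces in 52 cards
P = 4/52 = 0.0769

P = 0.0769


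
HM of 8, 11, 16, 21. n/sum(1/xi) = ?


Sum of reciprocals = 1/8 + 1/11 + 1/16 + 1/21 = 0.326028
HM = 4/0.326028 = 12.2689

HM = 12.2689


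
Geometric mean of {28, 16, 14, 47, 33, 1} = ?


Product = 28 × 16 × 14 × 47 × 33 × 1 = 9727872
GM = 9727872^(1/6) = 14.6107

GM = 14.6107


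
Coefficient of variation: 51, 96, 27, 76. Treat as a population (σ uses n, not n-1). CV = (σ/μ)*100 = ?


Mean = 62.5000
SD = 25.9663
CV = (25.9663/62.5000)*100 = 41.5461%

CV = 41.5461%


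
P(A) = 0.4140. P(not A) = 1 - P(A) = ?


P(not A) = 1 - 0.4140 = 0.5860

P(not A) = 0.5860


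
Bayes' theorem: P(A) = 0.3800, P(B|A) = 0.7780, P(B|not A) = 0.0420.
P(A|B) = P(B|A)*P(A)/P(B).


P(B) = P(B|A)*P(A) + P(B|A')*P(A')
= 0.7780*0.3800 + 0.0420*0.6200
= 0.295640 + 0.026040 = 0.321680
P(A|B) = 0.295640/0.321680 = 0.9190

P(A|B) = 0.9190


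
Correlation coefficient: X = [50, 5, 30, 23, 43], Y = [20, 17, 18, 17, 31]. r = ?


Mean X = 30.2000, Mean Y = 20.6000
SD X = 15.765786, SD Y = 5.314132
Cov = 47.680000
r = 47.680000/(15.765786*5.314132) = 0.5691

r = 0.5691


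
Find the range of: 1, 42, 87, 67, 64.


Max = 87, Min = 1
Range = 87 - 1 = 86

Range = 86


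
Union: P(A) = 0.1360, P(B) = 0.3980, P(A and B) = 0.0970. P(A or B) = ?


P(A∪B) = 0.1360 + 0.3980 - 0.0970
= 0.5340 - 0.0970
= 0.4370

P(A∪B) = 0.4370


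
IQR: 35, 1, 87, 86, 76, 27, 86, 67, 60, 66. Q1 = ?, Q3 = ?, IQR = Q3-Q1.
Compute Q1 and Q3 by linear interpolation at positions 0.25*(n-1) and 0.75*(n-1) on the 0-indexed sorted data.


Sorted: 1, 27, 35, 60, 66, 67, 76, 86, 86, 87
Q1 (25th %ile) = 41.2500
Q3 (75th %ile) = 83.5000
IQR = 83.5000 - 41.2500 = 42.2500

IQR = 42.2500


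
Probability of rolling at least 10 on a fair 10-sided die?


Favorable outcomes (roll ≥ 10): 1
Total outcomes = 10
P = 1/10 = 0.1000

P = 0.1000


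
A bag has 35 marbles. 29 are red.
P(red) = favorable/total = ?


P = 29/35 = 0.8286

P = 0.8286


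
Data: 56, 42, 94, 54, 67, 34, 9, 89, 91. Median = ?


Sorted: 9, 34, 42, 54, 56, 67, 89, 91, 94
n = 9 (odd)
Middle value = 56

Median = 56


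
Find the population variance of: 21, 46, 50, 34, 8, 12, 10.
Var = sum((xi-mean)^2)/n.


Mean = 25.8571
Squared deviations: 23.5918, 405.7347, 582.8776, 66.3061, 318.8776, 192.0204, 251.4490
Sum = 1840.8571
Variance = 1840.8571/7 = 262.9796

Variance = 262.9796


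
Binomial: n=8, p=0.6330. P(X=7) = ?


C(8,7) = 8
p^7 = 0.040722
(1-p)^1 = 0.367000
P = 8 * 0.040722 * 0.367000 = 0.1196

P(X=7) = 0.1196


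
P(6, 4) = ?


P(6,4) = 6!/2!
= 720/2
= 360

P(6,4) = 360


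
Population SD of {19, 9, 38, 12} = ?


Mean = 19.5000
Variance = 127.2500
SD = sqrt(127.2500) = 11.2805

SD = 11.2805


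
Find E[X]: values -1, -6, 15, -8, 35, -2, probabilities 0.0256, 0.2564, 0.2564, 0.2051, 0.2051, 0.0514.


E[X] = -1*0.0256 - 6*0.2564 + 15*0.2564 - 8*0.2051 + 35*0.2051 - 2*0.0514
= -0.0256 - 1.5384 + 3.8460 - 1.6408 + 7.1785 - 0.1028
= 7.7169

E[X] = 7.7169


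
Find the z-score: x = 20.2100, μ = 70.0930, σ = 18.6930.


z = (20.2100 - 70.0930)/18.6930
= -49.8830/18.6930
= -2.6685

z = -2.6685


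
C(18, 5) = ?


C(18,5) = 18!/(5! × 13!)
= 6402373705728000/(120 × 6227020800)
= 8568

C(18,5) = 8568


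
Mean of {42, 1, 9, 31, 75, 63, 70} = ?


Sum = 42 + 1 + 9 + 31 + 75 + 63 + 70 = 291
n = 7
Mean = 291/7 = 41.5714

Mean = 41.5714


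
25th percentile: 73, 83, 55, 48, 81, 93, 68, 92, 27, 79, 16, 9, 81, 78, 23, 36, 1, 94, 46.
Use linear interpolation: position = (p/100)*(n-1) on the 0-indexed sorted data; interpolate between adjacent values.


Sorted: 1, 9, 16, 23, 27, 36, 46, 48, 55, 68, 73, 78, 79, 81, 81, 83, 92, 93, 94
n = 19
Index = 25/100 * 18 = 4.5000
Lower = data[4] = 27, Upper = data[5] = 36
P25 = 27 + 0.5000*(9) = 31.5000

P25 = 31.5000


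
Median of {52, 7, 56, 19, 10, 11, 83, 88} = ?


Sorted: 7, 10, 11, 19, 52, 56, 83, 88
n = 8 (even)
Middle values: 19 and 52
Median = (19+52)/2 = 35.5000

Median = 35.5000


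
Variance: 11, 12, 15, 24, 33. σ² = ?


Mean = 19.0000
Squared deviations: 64.0000, 49.0000, 16.0000, 25.0000, 196.0000
Sum = 350.0000
Variance = 350.0000/5 = 70.0000

Variance = 70.0000


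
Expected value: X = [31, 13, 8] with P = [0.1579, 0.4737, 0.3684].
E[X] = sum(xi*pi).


E[X] = 31*0.1579 + 13*0.4737 + 8*0.3684
= 4.8949 + 6.1581 + 2.9472
= 14.0002

E[X] = 14.0002


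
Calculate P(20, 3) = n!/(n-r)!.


P(20,3) = 20!/17!
= 2432902008176640000/355687428096000
= 6840

P(20,3) = 6840


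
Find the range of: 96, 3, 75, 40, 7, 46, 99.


Max = 99, Min = 3
Range = 99 - 3 = 96

Range = 96


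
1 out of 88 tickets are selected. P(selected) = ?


P = 1/88 = 0.0114

P = 0.0114


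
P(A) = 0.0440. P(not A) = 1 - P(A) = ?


P(not A) = 1 - 0.0440 = 0.9560

P(not A) = 0.9560


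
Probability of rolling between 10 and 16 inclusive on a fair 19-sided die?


Favorable outcomes (10 ≤ roll ≤ 16): 7
Total outcomes = 19
P = 7/19 = 0.3684

P = 0.3684


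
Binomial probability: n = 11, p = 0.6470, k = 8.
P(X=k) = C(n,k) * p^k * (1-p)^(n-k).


C(11,8) = 165
p^8 = 0.030707
(1-p)^3 = 0.043987
P = 165 * 0.030707 * 0.043987 = 0.2229

P(X=8) = 0.2229


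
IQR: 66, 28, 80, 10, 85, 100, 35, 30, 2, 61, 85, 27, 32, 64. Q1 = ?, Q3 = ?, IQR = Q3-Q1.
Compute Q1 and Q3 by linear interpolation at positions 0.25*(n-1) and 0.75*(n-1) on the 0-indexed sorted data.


Sorted: 2, 10, 27, 28, 30, 32, 35, 61, 64, 66, 80, 85, 85, 100
Q1 (25th %ile) = 28.5000
Q3 (75th %ile) = 76.5000
IQR = 76.5000 - 28.5000 = 48.0000

IQR = 48.0000


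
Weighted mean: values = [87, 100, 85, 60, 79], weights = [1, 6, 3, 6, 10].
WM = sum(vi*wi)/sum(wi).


Numerator = 87*1 + 100*6 + 85*3 + 60*6 + 79*10 = 2092
Denominator = 1 + 6 + 3 + 6 + 10 = 26
WM = 2092/26 = 80.4615

WM = 80.4615


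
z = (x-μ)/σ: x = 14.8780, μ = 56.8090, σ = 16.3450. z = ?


z = (14.8780 - 56.8090)/16.3450
= -41.9310/16.3450
= -2.5654

z = -2.5654


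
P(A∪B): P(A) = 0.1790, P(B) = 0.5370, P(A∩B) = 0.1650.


P(A∪B) = 0.1790 + 0.5370 - 0.1650
= 0.7160 - 0.1650
= 0.5510

P(A∪B) = 0.5510


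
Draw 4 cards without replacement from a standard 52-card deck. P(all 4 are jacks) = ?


P(all jacks) = (4/52) × (3/51) × (2/50) × (1/49)
= 3.6938e-06

P = 3.6938e-06


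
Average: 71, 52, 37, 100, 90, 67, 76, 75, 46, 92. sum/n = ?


Sum = 71 + 52 + 37 + 100 + 90 + 67 + 76 + 75 + 46 + 92 = 706
n = 10
Mean = 706/10 = 70.6000

Mean = 70.6000


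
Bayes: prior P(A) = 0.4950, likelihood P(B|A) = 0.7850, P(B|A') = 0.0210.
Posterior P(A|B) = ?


P(B) = P(B|A)*P(A) + P(B|A')*P(A')
= 0.7850*0.4950 + 0.0210*0.5050
= 0.388575 + 0.010605 = 0.399180
P(A|B) = 0.388575/0.399180 = 0.9734

P(A|B) = 0.9734


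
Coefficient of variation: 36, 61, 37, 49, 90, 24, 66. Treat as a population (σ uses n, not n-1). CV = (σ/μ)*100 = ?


Mean = 51.8571
SD = 20.6842
CV = (20.6842/51.8571)*100 = 39.8869%

CV = 39.8869%


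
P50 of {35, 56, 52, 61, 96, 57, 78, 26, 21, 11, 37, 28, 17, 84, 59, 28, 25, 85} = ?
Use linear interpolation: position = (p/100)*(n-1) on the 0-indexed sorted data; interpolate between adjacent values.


Sorted: 11, 17, 21, 25, 26, 28, 28, 35, 37, 52, 56, 57, 59, 61, 78, 84, 85, 96
n = 18
Index = 50/100 * 17 = 8.5000
Lower = data[8] = 37, Upper = data[9] = 52
P50 = 37 + 0.5000*(15) = 44.5000

P50 = 44.5000


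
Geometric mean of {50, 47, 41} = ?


Product = 50 × 47 × 41 = 96350
GM = 96350^(1/3) = 45.8441

GM = 45.8441


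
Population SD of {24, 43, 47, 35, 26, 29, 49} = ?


Mean = 36.1429
Variance = 90.4082
SD = sqrt(90.4082) = 9.5083

SD = 9.5083


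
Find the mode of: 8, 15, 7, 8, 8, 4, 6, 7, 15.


Frequencies: 4:1, 6:1, 7:2, 8:3, 15:2
Max frequency = 3
Mode = 8

Mode = 8


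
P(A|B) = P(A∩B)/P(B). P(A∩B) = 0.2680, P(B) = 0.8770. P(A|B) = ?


P(A|B) = 0.2680/0.8770 = 0.3056

P(A|B) = 0.3056


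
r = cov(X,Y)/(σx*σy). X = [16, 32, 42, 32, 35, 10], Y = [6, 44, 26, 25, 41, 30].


Mean X = 27.8333, Mean Y = 28.6667
SD X = 11.141763, SD Y = 12.405196
Cov = 57.277778
r = 57.277778/(11.141763*12.405196) = 0.4144

r = 0.4144


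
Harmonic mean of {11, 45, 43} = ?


Sum of reciprocals = 1/11 + 1/45 + 1/43 = 0.136387
HM = 3/0.136387 = 21.9962

HM = 21.9962


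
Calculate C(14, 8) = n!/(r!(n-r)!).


C(14,8) = 14!/(8! × 6!)
= 87178291200/(40320 × 720)
= 3003

C(14,8) = 3003


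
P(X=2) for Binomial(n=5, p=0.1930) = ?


C(5,2) = 10
p^2 = 0.037249
(1-p)^3 = 0.525558
P = 10 * 0.037249 * 0.525558 = 0.1958

P(X=2) = 0.1958


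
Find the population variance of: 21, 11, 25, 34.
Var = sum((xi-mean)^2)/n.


Mean = 22.7500
Squared deviations: 3.0625, 138.0625, 5.0625, 126.5625
Sum = 272.7500
Variance = 272.7500/4 = 68.1875

Variance = 68.1875


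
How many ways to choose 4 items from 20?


C(20,4) = 20!/(4! × 16!)
= 2432902008176640000/(24 × 20922789888000)
= 4845

C(20,4) = 4845


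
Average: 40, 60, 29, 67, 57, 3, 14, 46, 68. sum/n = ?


Sum = 40 + 60 + 29 + 67 + 57 + 3 + 14 + 46 + 68 = 384
n = 9
Mean = 384/9 = 42.6667

Mean = 42.6667


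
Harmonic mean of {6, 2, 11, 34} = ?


Sum of reciprocals = 1/6 + 1/2 + 1/11 + 1/34 = 0.786988
HM = 4/0.786988 = 5.0827

HM = 5.0827


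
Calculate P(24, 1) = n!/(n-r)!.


P(24,1) = 24!/23!
= 620448401733239439360000/25852016738884976640000
= 24

P(24,1) = 24


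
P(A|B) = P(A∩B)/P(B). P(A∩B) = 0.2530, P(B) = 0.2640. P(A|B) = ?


P(A|B) = 0.2530/0.2640 = 0.9583

P(A|B) = 0.9583


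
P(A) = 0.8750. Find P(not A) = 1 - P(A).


P(not A) = 1 - 0.8750 = 0.1250

P(not A) = 0.1250


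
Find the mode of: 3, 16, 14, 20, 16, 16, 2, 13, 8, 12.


Frequencies: 2:1, 3:1, 8:1, 12:1, 13:1, 14:1, 16:3, 20:1
Max frequency = 3
Mode = 16

Mode = 16


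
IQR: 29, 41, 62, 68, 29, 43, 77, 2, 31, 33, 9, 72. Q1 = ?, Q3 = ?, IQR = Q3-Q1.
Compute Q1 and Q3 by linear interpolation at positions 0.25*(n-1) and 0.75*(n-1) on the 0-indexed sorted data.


Sorted: 2, 9, 29, 29, 31, 33, 41, 43, 62, 68, 72, 77
Q1 (25th %ile) = 29.0000
Q3 (75th %ile) = 63.5000
IQR = 63.5000 - 29.0000 = 34.5000

IQR = 34.5000


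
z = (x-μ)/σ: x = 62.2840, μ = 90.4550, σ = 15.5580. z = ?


z = (62.2840 - 90.4550)/15.5580
= -28.1710/15.5580
= -1.8107

z = -1.8107


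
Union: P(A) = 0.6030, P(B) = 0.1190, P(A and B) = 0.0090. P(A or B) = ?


P(A∪B) = 0.6030 + 0.1190 - 0.0090
= 0.7220 - 0.0090
= 0.7130

P(A∪B) = 0.7130


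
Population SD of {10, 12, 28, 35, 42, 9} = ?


Mean = 22.6667
Variance = 169.2222
SD = sqrt(169.2222) = 13.0085

SD = 13.0085


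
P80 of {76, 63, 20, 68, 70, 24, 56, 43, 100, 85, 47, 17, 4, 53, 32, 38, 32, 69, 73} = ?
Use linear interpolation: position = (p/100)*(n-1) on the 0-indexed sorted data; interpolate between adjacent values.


Sorted: 4, 17, 20, 24, 32, 32, 38, 43, 47, 53, 56, 63, 68, 69, 70, 73, 76, 85, 100
n = 19
Index = 80/100 * 18 = 14.4000
Lower = data[14] = 70, Upper = data[15] = 73
P80 = 70 + 0.4000*(3) = 71.2000

P80 = 71.2000


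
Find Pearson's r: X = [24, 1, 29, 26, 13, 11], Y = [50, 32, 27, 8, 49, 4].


Mean X = 17.3333, Mean Y = 28.3333
SD X = 9.843215, SD Y = 17.876117
Cov = -7.111111
r = -7.111111/(9.843215*17.876117) = -0.0404

r = -0.0404


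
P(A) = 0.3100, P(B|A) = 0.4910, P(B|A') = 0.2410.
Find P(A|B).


P(B) = P(B|A)*P(A) + P(B|A')*P(A')
= 0.4910*0.3100 + 0.2410*0.6900
= 0.152210 + 0.166290 = 0.318500
P(A|B) = 0.152210/0.318500 = 0.4779

P(A|B) = 0.4779


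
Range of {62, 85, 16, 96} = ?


Max = 96, Min = 16
Range = 96 - 16 = 80

Range = 80


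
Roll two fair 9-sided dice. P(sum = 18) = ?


Total outcomes = 9×9 = 81
Favorable (sum = 18): 1
P = 1/81 = 0.0123

P = 0.0123


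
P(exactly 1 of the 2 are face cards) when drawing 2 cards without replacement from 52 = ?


Hypergeometric: P(X=1) = C(12,1)·C(40,1) / C(52,2)
= 12 × 40 / 1326
= 480/1326 = 0.3620

P = 0.3620


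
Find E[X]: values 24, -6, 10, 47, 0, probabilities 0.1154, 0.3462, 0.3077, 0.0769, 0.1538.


E[X] = 24*0.1154 - 6*0.3462 + 10*0.3077 + 47*0.0769 + 0*0.1538
= 2.7696 - 2.0772 + 3.0770 + 3.6143 + 0
= 7.3837

E[X] = 7.3837


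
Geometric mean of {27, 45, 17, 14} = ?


Product = 27 × 45 × 17 × 14 = 289170
GM = 289170^(1/4) = 23.1893

GM = 23.1893


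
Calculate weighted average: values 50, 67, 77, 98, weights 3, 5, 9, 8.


Numerator = 50*3 + 67*5 + 77*9 + 98*8 = 1962
Denominator = 3 + 5 + 9 + 8 = 25
WM = 1962/25 = 78.4800

WM = 78.4800


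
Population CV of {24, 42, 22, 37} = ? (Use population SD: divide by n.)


Mean = 31.2500
SD = 8.4668
CV = (8.4668/31.2500)*100 = 27.0939%

CV = 27.0939%


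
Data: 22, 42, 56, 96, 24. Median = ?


Sorted: 22, 24, 42, 56, 96
n = 5 (odd)
Middle value = 42

Median = 42


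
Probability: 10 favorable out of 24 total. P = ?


P = 10/24 = 0.4167

P = 0.4167


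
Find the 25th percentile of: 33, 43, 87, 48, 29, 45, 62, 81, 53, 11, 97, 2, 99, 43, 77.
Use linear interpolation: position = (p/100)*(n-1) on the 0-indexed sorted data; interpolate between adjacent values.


Sorted: 2, 11, 29, 33, 43, 43, 45, 48, 53, 62, 77, 81, 87, 97, 99
n = 15
Index = 25/100 * 14 = 3.5000
Lower = data[3] = 33, Upper = data[4] = 43
P25 = 33 + 0.5000*(10) = 38.0000

P25 = 38.0000


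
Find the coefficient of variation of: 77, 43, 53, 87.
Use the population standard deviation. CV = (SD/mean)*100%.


Mean = 65.0000
SD = 17.7200
CV = (17.7200/65.0000)*100 = 27.2616%

CV = 27.2616%


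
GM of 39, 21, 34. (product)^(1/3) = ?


Product = 39 × 21 × 34 = 27846
GM = 27846^(1/3) = 30.3101

GM = 30.3101


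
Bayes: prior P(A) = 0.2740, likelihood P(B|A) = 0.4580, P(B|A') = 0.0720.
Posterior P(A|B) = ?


P(B) = P(B|A)*P(A) + P(B|A')*P(A')
= 0.4580*0.2740 + 0.0720*0.7260
= 0.125492 + 0.052272 = 0.177764
P(A|B) = 0.125492/0.177764 = 0.7059

P(A|B) = 0.7059


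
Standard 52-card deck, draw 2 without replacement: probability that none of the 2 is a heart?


P(no hearts) = (39/52) × (38/51)
= 0.5588

P = 0.5588


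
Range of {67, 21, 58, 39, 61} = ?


Max = 67, Min = 21
Range = 67 - 21 = 46

Range = 46


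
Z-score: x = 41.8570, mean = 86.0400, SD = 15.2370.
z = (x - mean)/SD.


z = (41.8570 - 86.0400)/15.2370
= -44.1830/15.2370
= -2.8997

z = -2.8997


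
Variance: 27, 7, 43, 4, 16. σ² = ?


Mean = 19.4000
Squared deviations: 57.7600, 153.7600, 556.9600, 237.1600, 11.5600
Sum = 1017.2000
Variance = 1017.2000/5 = 203.4400

Variance = 203.4400


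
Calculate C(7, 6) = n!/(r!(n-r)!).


C(7,6) = 7!/(6! × 1!)
= 5040/(720 × 1)
= 7

C(7,6) = 7


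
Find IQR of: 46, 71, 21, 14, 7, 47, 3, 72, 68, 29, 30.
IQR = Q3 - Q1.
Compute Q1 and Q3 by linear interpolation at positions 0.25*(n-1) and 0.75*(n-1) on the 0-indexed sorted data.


Sorted: 3, 7, 14, 21, 29, 30, 46, 47, 68, 71, 72
Q1 (25th %ile) = 17.5000
Q3 (75th %ile) = 57.5000
IQR = 57.5000 - 17.5000 = 40.0000

IQR = 40.0000


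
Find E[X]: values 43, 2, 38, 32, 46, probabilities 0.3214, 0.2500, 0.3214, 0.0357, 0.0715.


E[X] = 43*0.3214 + 2*0.2500 + 38*0.3214 + 32*0.0357 + 46*0.0715
= 13.8202 + 0.5000 + 12.2132 + 1.1424 + 3.2890
= 30.9648

E[X] = 30.9648


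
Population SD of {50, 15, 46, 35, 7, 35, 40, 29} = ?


Mean = 32.1250
Variance = 190.6094
SD = sqrt(190.6094) = 13.8061

SD = 13.8061


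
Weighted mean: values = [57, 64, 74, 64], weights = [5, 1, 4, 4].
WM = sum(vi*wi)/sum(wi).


Numerator = 57*5 + 64*1 + 74*4 + 64*4 = 901
Denominator = 5 + 1 + 4 + 4 = 14
WM = 901/14 = 64.3571

WM = 64.3571


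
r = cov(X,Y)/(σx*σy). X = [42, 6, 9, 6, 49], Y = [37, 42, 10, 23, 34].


Mean X = 22.4000, Mean Y = 29.2000
SD X = 19.022092, SD Y = 11.443776
Cov = 85.920000
r = 85.920000/(19.022092*11.443776) = 0.3947

r = 0.3947


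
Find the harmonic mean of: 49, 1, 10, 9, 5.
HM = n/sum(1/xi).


Sum of reciprocals = 1/49 + 1/1 + 1/10 + 1/9 + 1/5 = 1.431519
HM = 5/1.431519 = 3.4928

HM = 3.4928


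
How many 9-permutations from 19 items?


P(19,9) = 19!/10!
= 121645100408832000/3628800
= 33522128640

P(19,9) = 33522128640


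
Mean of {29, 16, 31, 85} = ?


Sum = 29 + 16 + 31 + 85 = 161
n = 4
Mean = 161/4 = 40.2500

Mean = 40.2500


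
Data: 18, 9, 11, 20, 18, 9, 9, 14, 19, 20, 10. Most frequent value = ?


Frequencies: 9:3, 10:1, 11:1, 14:1, 18:2, 19:1, 20:2
Max frequency = 3
Mode = 9

Mode = 9


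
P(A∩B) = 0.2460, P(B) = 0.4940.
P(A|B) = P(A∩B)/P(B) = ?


P(A|B) = 0.2460/0.4940 = 0.4980

P(A|B) = 0.4980


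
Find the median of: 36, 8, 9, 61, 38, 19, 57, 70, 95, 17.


Sorted: 8, 9, 17, 19, 36, 38, 57, 61, 70, 95
n = 10 (even)
Middle values: 36 and 38
Median = (36+38)/2 = 37.0000

Median = 37.0000


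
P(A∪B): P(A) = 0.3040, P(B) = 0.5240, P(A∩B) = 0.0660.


P(A∪B) = 0.3040 + 0.5240 - 0.0660
= 0.8280 - 0.0660
= 0.7620

P(A∪B) = 0.7620


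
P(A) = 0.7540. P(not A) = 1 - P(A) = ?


P(not A) = 1 - 0.7540 = 0.2460

P(not A) = 0.2460


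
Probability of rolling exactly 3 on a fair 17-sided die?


Favorable outcomes (roll = 3): 1
Total outcomes = 17
P = 1/17 = 0.0588

P = 0.0588


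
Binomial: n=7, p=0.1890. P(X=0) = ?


C(7,0) = 1
p^0 = 1.000000
(1-p)^7 = 0.230752
P = 1 * 1.000000 * 0.230752 = 0.2308

P(X=0) = 0.2308


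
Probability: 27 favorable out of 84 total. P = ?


P = 27/84 = 0.3214

P = 0.3214


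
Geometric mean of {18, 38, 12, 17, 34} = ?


Product = 18 × 38 × 12 × 17 × 34 = 4744224
GM = 4744224^(1/5) = 21.6388

GM = 21.6388


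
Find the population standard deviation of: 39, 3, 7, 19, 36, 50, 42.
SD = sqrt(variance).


Mean = 28.0000
Variance = 287.4286
SD = sqrt(287.4286) = 16.9537

SD = 16.9537


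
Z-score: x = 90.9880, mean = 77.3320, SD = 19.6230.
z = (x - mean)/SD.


z = (90.9880 - 77.3320)/19.6230
= 13.6560/19.6230
= 0.6959

z = 0.6959


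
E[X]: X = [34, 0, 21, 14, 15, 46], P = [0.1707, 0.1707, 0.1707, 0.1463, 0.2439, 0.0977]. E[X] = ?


E[X] = 34*0.1707 + 0*0.1707 + 21*0.1707 + 14*0.1463 + 15*0.2439 + 46*0.0977
= 5.8038 + 0 + 3.5847 + 2.0482 + 3.6585 + 4.4942
= 19.5894

E[X] = 19.5894


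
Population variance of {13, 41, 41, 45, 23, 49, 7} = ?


Mean = 31.2857
Squared deviations: 334.3673, 94.3673, 94.3673, 188.0816, 68.6531, 313.7959, 589.7959
Sum = 1683.4286
Variance = 1683.4286/7 = 240.4898

Variance = 240.4898


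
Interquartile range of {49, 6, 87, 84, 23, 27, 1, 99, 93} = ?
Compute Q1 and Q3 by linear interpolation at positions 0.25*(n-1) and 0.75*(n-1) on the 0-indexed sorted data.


Sorted: 1, 6, 23, 27, 49, 84, 87, 93, 99
Q1 (25th %ile) = 23.0000
Q3 (75th %ile) = 87.0000
IQR = 87.0000 - 23.0000 = 64.0000

IQR = 64.0000


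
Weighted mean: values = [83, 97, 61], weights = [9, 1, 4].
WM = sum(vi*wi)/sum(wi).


Numerator = 83*9 + 97*1 + 61*4 = 1088
Denominator = 9 + 1 + 4 = 14
WM = 1088/14 = 77.7143

WM = 77.7143


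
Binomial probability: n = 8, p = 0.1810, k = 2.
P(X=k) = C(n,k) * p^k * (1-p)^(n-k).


C(8,2) = 28
p^2 = 0.032761
(1-p)^6 = 0.301789
P = 28 * 0.032761 * 0.301789 = 0.2768

P(X=2) = 0.2768


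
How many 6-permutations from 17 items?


P(17,6) = 17!/11!
= 355687428096000/39916800
= 8910720

P(17,6) = 8910720


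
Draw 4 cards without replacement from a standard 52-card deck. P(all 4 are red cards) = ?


P(all red cards) = (26/52) × (25/51) × (24/50) × (23/49)
= 0.0552

P = 0.0552


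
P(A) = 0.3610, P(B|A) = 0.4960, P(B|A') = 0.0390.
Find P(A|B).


P(B) = P(B|A)*P(A) + P(B|A')*P(A')
= 0.4960*0.3610 + 0.0390*0.6390
= 0.179056 + 0.024921 = 0.203977
P(A|B) = 0.179056/0.203977 = 0.8778

P(A|B) = 0.8778


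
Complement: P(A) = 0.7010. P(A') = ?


P(not A) = 1 - 0.7010 = 0.2990

P(not A) = 0.2990


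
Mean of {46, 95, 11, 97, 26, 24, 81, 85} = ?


Sum = 46 + 95 + 11 + 97 + 26 + 24 + 81 + 85 = 465
n = 8
Mean = 465/8 = 58.1250

Mean = 58.1250


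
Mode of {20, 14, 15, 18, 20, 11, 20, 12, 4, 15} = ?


Frequencies: 4:1, 11:1, 12:1, 14:1, 15:2, 18:1, 20:3
Max frequency = 3
Mode = 20

Mode = 20


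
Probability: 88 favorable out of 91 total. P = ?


P = 88/91 = 0.9670

P = 0.9670


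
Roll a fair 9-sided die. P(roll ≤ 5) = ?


Favorable outcomes (roll ≤ 5): 5
Total outcomes = 9
P = 5/9 = 0.5556

P = 0.5556


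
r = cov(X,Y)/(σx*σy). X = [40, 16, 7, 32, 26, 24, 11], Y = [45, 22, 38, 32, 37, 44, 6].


Mean X = 22.2857, Mean Y = 32.0000
SD X = 10.859022, SD Y = 12.817399
Cov = 76.285714
r = 76.285714/(10.859022*12.817399) = 0.5481

r = 0.5481


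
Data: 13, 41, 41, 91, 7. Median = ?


Sorted: 7, 13, 41, 41, 91
n = 5 (odd)
Middle value = 41

Median = 41


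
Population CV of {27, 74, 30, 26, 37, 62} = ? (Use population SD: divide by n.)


Mean = 42.6667
SD = 18.5802
CV = (18.5802/42.6667)*100 = 43.5472%

CV = 43.5472%


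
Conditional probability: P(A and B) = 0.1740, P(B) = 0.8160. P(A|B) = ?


P(A|B) = 0.1740/0.8160 = 0.2132

P(A|B) = 0.2132


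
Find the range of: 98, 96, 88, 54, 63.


Max = 98, Min = 54
Range = 98 - 54 = 44

Range = 44


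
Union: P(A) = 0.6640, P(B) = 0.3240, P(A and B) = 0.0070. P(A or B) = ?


P(A∪B) = 0.6640 + 0.3240 - 0.0070
= 0.9880 - 0.0070
= 0.9810

P(A∪B) = 0.9810


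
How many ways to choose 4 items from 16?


C(16,4) = 16!/(4! × 12!)
= 20922789888000/(24 × 479001600)
= 1820

C(16,4) = 1820


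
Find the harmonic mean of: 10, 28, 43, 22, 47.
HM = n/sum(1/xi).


Sum of reciprocals = 1/10 + 1/28 + 1/43 + 1/22 + 1/47 = 0.225701
HM = 5/0.225701 = 22.1532

HM = 22.1532


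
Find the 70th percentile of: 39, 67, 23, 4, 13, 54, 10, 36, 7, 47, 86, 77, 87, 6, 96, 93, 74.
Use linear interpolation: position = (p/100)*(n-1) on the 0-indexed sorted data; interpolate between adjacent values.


Sorted: 4, 6, 7, 10, 13, 23, 36, 39, 47, 54, 67, 74, 77, 86, 87, 93, 96
n = 17
Index = 70/100 * 16 = 11.2000
Lower = data[11] = 74, Upper = data[12] = 77
P70 = 74 + 0.2000*(3) = 74.6000

P70 = 74.6000


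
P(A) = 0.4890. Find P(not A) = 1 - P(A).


P(not A) = 1 - 0.4890 = 0.5110

P(not A) = 0.5110


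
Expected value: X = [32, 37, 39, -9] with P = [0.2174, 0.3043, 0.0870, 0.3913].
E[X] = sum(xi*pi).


E[X] = 32*0.2174 + 37*0.3043 + 39*0.0870 - 9*0.3913
= 6.9568 + 11.2591 + 3.3930 - 3.5217
= 18.0872

E[X] = 18.0872


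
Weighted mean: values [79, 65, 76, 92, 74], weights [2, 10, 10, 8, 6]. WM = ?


Numerator = 79*2 + 65*10 + 76*10 + 92*8 + 74*6 = 2748
Denominator = 2 + 10 + 10 + 8 + 6 = 36
WM = 2748/36 = 76.3333

WM = 76.3333


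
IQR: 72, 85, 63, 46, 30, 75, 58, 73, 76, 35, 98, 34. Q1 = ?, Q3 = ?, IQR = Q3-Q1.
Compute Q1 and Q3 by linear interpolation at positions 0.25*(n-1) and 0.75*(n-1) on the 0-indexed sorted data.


Sorted: 30, 34, 35, 46, 58, 63, 72, 73, 75, 76, 85, 98
Q1 (25th %ile) = 43.2500
Q3 (75th %ile) = 75.2500
IQR = 75.2500 - 43.2500 = 32.0000

IQR = 32.0000


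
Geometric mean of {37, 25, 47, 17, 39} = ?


Product = 37 × 25 × 47 × 17 × 39 = 28823925
GM = 28823925^(1/5) = 31.0421

GM = 31.0421


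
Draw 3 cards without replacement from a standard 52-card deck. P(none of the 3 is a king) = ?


P(no kings) = (48/52) × (47/51) × (46/50)
= 0.7826

P = 0.7826


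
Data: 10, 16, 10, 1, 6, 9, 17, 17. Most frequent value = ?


Frequencies: 1:1, 6:1, 9:1, 10:2, 16:1, 17:2
Max frequency = 2
Mode = 10, 17

Mode = 10, 17


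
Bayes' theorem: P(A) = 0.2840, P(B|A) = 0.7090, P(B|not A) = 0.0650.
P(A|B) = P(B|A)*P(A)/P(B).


P(B) = P(B|A)*P(A) + P(B|A')*P(A')
= 0.7090*0.2840 + 0.0650*0.7160
= 0.201356 + 0.046540 = 0.247896
P(A|B) = 0.201356/0.247896 = 0.8123

P(A|B) = 0.8123


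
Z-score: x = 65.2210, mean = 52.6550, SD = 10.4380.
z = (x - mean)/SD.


z = (65.2210 - 52.6550)/10.4380
= 12.5660/10.4380
= 1.2039

z = 1.2039


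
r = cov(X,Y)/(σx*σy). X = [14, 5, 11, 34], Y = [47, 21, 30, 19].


Mean X = 16.0000, Mean Y = 29.2500
SD X = 10.885771, SD Y = 11.053845
Cov = -33.250000
r = -33.250000/(10.885771*11.053845) = -0.2763

r = -0.2763


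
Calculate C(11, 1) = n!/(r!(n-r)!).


C(11,1) = 11!/(1! × 10!)
= 39916800/(1 × 3628800)
= 11

C(11,1) = 11


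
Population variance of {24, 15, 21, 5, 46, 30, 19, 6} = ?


Mean = 20.7500
Squared deviations: 10.5625, 33.0625, 0.0625, 248.0625, 637.5625, 85.5625, 3.0625, 217.5625
Sum = 1235.5000
Variance = 1235.5000/8 = 154.4375

Variance = 154.4375


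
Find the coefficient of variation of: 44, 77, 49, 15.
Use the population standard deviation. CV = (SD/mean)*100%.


Mean = 46.2500
SD = 21.9929
CV = (21.9929/46.2500)*100 = 47.5522%

CV = 47.5522%


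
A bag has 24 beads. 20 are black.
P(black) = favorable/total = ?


P = 20/24 = 0.8333

P = 0.8333


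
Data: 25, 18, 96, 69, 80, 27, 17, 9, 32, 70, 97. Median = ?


Sorted: 9, 17, 18, 25, 27, 32, 69, 70, 80, 96, 97
n = 11 (odd)
Middle value = 32

Median = 32


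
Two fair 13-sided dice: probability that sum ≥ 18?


Total outcomes = 13×13 = 169
Favorable (sum ≥ 18): 45
P = 45/169 = 0.2663

P = 0.2663


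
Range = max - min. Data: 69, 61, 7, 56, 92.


Max = 92, Min = 7
Range = 92 - 7 = 85

Range = 85


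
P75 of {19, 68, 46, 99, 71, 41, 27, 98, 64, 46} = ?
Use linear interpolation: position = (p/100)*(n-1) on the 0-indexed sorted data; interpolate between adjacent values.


Sorted: 19, 27, 41, 46, 46, 64, 68, 71, 98, 99
n = 10
Index = 75/100 * 9 = 6.7500
Lower = data[6] = 68, Upper = data[7] = 71
P75 = 68 + 0.7500*(3) = 70.2500

P75 = 70.2500


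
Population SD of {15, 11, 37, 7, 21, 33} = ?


Mean = 20.6667
Variance = 121.8889
SD = sqrt(121.8889) = 11.0403

SD = 11.0403


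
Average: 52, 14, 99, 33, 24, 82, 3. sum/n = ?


Sum = 52 + 14 + 99 + 33 + 24 + 82 + 3 = 307
n = 7
Mean = 307/7 = 43.8571

Mean = 43.8571


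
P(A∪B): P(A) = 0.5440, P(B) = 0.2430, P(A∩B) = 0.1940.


P(A∪B) = 0.5440 + 0.2430 - 0.1940
= 0.7870 - 0.1940
= 0.5930

P(A∪B) = 0.5930


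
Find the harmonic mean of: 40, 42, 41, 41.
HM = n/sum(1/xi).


Sum of reciprocals = 1/40 + 1/42 + 1/41 + 1/41 = 0.097590
HM = 4/0.097590 = 40.9878

HM = 40.9878


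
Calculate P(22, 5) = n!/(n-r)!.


P(22,5) = 22!/17!
= 1124000727777607680000/355687428096000
= 3160080

P(22,5) = 3160080


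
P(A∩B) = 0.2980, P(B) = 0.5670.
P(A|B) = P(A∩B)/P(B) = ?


P(A|B) = 0.2980/0.5670 = 0.5256

P(A|B) = 0.5256


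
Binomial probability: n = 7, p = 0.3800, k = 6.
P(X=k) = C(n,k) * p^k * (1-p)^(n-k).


C(7,6) = 7
p^6 = 0.003011
(1-p)^1 = 0.620000
P = 7 * 0.003011 * 0.620000 = 0.0131

P(X=6) = 0.0131


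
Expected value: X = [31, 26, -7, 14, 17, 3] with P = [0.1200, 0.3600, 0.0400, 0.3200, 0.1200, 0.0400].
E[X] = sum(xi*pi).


E[X] = 31*0.1200 + 26*0.3600 - 7*0.0400 + 14*0.3200 + 17*0.1200 + 3*0.0400
= 3.7200 + 9.3600 - 0.2800 + 4.4800 + 2.0400 + 0.1200
= 19.4400

E[X] = 19.4400


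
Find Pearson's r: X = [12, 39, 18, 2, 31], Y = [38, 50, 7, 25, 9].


Mean X = 20.4000, Mean Y = 25.8000
SD X = 13.215143, SD Y = 16.557778
Cov = 45.880000
r = 45.880000/(13.215143*16.557778) = 0.2097

r = 0.2097
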